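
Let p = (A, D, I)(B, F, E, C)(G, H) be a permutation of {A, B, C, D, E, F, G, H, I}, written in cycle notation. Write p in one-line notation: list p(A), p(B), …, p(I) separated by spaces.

Reading each image from the cycles: A↦D, B↦F, C↦B, D↦I, E↦C, F↦E, G↦H, H↦G, I↦A.
Listing these in domain order gives D F B I C E H G A.

D F B I C E H G A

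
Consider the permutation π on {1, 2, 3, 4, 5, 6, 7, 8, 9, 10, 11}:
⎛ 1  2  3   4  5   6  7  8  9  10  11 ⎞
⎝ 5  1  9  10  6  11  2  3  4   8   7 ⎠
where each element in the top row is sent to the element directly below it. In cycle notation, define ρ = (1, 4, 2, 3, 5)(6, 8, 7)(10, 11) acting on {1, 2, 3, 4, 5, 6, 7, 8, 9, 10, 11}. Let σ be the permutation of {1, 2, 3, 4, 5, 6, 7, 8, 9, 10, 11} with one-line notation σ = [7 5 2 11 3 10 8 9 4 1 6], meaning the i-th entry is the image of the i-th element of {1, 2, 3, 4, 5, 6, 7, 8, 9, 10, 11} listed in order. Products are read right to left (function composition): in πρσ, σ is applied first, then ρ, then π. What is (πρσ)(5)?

6

(πρσ)(5) = π(ρ(σ(5))). σ(5) = 3, then ρ(3) = 5, then π(5) = 6, so the result is 6.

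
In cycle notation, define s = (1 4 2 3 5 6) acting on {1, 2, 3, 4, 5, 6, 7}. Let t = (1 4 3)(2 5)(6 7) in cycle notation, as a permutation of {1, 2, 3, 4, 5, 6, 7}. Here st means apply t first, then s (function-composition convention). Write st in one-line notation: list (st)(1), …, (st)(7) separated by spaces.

(st)(x) = s(t(x)). Computing each image: s(t(1)) = s(4) = 2, s(t(2)) = s(5) = 6, s(t(3)) = s(1) = 4, s(t(4)) = s(3) = 5, s(t(5)) = s(2) = 3, s(t(6)) = s(7) = 7, s(t(7)) = s(6) = 1.
Hence st = [2 6 4 5 3 7 1].

2 6 4 5 3 7 1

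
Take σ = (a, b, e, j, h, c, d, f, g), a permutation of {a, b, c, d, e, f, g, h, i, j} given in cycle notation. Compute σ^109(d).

d lies in the 9-cycle (a, b, e, j, h, c, d, f, g).
On a 9-cycle, σ^9 is the identity, so σ^109 = σ^1 there (109 ≡ 1 mod 9).
Stepping 1 place around the cycle: d → f.

f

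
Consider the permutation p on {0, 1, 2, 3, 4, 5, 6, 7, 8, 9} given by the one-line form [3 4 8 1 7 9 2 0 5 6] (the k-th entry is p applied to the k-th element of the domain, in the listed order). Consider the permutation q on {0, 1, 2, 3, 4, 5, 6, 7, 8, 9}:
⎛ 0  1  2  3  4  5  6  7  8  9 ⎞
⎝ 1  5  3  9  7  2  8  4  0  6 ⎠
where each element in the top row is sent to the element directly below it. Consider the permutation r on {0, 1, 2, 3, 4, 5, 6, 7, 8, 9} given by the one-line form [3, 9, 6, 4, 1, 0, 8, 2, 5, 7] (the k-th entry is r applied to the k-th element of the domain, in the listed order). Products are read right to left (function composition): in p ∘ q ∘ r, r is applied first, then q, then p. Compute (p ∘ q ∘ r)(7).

1

Apply the permutations in order: r(7) = 2, then q(2) = 3, then p(3) = 1. So (p ∘ q ∘ r)(7) = 1.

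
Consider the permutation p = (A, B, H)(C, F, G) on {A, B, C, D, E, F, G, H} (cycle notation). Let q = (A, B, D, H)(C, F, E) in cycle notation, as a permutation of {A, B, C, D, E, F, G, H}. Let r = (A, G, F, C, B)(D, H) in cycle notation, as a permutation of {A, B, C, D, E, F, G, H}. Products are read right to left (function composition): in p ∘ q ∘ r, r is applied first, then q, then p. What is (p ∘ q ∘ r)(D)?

B

Apply the permutations in order: r(D) = H, then q(H) = A, then p(A) = B. So (p ∘ q ∘ r)(D) = B.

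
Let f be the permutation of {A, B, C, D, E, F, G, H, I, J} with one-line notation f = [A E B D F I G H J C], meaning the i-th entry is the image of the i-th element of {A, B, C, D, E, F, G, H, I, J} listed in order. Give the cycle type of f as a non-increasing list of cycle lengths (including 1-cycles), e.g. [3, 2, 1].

[6, 1, 1, 1, 1]

The disjoint cycles are (A)(B, E, F, I, J, C)(D)(G)(H), with lengths 6, 1, 1, 1, 1 in non-increasing order.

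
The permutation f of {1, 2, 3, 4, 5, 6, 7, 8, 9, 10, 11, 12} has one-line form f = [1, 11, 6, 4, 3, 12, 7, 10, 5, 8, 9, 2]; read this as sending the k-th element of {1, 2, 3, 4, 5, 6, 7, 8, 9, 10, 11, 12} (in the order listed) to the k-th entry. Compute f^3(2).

5

Tracing 2 → 11 → … returns to 2 after 7 steps, so 2 lies in a 7-cycle (2, 11, 9, 5, 3, 6, 12).
Stepping 3 places around the cycle: 2 → 11 → 9 → 5.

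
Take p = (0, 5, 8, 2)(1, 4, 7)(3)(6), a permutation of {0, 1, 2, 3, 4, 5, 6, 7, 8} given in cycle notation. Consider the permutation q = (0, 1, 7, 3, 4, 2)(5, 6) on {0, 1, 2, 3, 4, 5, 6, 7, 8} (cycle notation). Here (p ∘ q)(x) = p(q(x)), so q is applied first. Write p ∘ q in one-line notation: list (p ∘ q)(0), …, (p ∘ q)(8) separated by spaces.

(p ∘ q)(x) = p(q(x)). Computing each image: p(q(0)) = p(1) = 4, p(q(1)) = p(7) = 1, p(q(2)) = p(0) = 5, p(q(3)) = p(4) = 7, p(q(4)) = p(2) = 0, p(q(5)) = p(6) = 6, p(q(6)) = p(5) = 8, p(q(7)) = p(3) = 3, p(q(8)) = p(8) = 2.
Hence p ∘ q = [4 1 5 7 0 6 8 3 2].

4 1 5 7 0 6 8 3 2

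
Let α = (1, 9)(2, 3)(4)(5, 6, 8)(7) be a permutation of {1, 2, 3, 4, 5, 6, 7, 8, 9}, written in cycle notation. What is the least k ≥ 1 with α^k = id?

The disjoint cycles have lengths 3, 2, 2, 1, 1.
The order of α is the least common multiple of its cycle lengths: lcm(3, 2, 2) = 6.

6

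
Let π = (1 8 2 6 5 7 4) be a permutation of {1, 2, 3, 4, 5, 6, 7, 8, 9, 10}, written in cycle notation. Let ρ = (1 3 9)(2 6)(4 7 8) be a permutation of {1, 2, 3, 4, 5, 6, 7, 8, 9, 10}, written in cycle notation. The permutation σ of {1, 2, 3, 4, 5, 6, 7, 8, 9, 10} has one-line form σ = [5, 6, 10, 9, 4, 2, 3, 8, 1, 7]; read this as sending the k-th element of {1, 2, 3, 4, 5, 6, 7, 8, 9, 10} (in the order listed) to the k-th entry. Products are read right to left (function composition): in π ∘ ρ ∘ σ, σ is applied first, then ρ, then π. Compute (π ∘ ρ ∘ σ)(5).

4

Apply the permutations in order: σ(5) = 4, then ρ(4) = 7, then π(7) = 4. So (π ∘ ρ ∘ σ)(5) = 4.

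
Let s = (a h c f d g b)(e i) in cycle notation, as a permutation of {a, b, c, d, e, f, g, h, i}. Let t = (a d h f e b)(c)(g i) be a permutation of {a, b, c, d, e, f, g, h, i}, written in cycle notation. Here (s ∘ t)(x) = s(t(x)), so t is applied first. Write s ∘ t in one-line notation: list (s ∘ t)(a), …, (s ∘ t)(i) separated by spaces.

(s ∘ t)(x) = s(t(x)). Computing each image: s(t(a)) = s(d) = g, s(t(b)) = s(a) = h, s(t(c)) = s(c) = f, s(t(d)) = s(h) = c, s(t(e)) = s(b) = a, s(t(f)) = s(e) = i, s(t(g)) = s(i) = e, s(t(h)) = s(f) = d, s(t(i)) = s(g) = b.
Hence s ∘ t = [g h f c a i e d b].

g h f c a i e d b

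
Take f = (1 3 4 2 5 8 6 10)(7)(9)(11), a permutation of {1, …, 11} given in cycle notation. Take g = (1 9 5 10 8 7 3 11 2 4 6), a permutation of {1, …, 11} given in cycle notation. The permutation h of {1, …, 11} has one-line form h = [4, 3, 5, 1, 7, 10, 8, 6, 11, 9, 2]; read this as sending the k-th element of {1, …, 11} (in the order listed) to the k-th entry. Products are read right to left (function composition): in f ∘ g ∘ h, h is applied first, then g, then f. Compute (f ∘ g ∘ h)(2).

Apply the permutations in order: h(2) = 3, then g(3) = 11, then f(11) = 11. So (f ∘ g ∘ h)(2) = 11.

11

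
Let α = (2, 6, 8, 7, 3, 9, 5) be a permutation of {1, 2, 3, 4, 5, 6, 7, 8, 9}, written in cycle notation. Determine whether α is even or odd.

even

The cycle lengths are 7, 1, 1.
A cycle of length ℓ contributes ℓ−1 transpositions, so α is a product of 6 transpositions — even.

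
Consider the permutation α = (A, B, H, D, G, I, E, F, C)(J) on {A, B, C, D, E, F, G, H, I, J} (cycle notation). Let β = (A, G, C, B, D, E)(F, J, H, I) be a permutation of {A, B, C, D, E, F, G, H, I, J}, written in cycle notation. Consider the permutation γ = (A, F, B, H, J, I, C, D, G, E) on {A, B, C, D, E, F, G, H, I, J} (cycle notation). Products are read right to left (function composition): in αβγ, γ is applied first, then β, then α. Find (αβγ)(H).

Apply the permutations in order: γ(H) = J, then β(J) = H, then α(H) = D. So (αβγ)(H) = D.

D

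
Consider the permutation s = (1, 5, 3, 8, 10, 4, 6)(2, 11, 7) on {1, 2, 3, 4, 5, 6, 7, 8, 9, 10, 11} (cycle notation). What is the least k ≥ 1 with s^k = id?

21

The disjoint cycles have lengths 7, 3, 1.
Since disjoint cycles commute, ord(s) = lcm(7, 3) = 21.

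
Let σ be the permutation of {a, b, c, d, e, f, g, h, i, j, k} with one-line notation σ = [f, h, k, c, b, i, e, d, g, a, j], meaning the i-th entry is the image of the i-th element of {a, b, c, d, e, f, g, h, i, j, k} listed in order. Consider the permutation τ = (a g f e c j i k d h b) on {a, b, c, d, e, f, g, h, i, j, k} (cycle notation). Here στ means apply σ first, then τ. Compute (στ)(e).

First apply σ: σ(e) = b, then τ(b) = a. Thus (στ)(e) = a.

a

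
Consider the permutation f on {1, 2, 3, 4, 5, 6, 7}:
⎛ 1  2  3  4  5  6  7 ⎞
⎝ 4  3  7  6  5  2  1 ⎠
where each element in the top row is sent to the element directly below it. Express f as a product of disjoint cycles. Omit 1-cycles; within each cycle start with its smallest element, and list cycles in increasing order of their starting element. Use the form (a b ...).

From 1: 1 → 4 → 6 → 2 → 3 → 7 → 1, closing the cycle (1 4 6 2 3 7).
Continuing from each remaining unvisited element yields (1 4 6 2 3 7).

(1 4 6 2 3 7)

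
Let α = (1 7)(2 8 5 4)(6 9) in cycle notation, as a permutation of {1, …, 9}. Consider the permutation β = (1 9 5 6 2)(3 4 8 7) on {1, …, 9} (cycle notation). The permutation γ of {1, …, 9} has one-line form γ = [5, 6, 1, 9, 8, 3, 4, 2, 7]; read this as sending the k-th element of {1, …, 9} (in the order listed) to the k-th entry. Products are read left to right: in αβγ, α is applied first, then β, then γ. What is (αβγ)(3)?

9

(αβγ)(3) = γ(β(α(3))). α(3) = 3, then β(3) = 4, then γ(4) = 9, so the result is 9.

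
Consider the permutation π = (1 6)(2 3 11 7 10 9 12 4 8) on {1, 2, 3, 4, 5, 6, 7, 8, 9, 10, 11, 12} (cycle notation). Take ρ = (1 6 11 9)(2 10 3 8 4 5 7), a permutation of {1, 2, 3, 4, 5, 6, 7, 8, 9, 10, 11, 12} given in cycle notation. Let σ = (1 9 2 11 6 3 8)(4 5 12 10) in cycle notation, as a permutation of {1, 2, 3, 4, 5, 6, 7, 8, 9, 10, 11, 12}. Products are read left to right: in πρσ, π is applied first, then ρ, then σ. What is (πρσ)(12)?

Chase 12: π(12) = 4; ρ(4) = 5; σ(5) = 12. Hence (πρσ)(12) = 12.

12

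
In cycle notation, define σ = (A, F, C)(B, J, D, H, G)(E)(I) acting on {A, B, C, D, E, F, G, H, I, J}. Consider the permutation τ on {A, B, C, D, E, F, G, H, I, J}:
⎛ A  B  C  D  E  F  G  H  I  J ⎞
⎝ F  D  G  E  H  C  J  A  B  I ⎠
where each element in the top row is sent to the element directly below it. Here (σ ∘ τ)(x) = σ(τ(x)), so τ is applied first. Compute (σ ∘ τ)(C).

First apply τ: τ(C) = G, then σ(G) = B. Thus (σ ∘ τ)(C) = B.

B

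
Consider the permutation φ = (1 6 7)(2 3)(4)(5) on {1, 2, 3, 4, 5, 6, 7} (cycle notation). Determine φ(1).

6

1 appears in (1 6 7); the next entry (wrapping around) is 6.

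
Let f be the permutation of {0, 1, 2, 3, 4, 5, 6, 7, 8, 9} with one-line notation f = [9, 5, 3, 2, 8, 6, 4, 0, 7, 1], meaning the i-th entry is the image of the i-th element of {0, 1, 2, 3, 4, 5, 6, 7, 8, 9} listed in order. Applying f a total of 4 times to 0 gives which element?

6

Tracing 0 → 9 → … returns to 0 after 8 steps, so 0 lies in an 8-cycle (0 9 1 5 6 4 8 7).
Stepping 4 places around the cycle: 0 → 9 → 1 → 5 → 6.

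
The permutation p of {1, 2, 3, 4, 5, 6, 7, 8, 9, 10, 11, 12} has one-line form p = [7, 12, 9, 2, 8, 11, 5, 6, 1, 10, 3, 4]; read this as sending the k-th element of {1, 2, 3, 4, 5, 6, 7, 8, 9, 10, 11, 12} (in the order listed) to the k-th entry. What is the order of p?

Decomposing into disjoint cycles gives cycle lengths 8, 3, 1.
Since disjoint cycles commute, ord(p) = lcm(8, 3) = 24.

24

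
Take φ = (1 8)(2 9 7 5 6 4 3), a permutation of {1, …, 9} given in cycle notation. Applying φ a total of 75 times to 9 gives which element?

9 lies in the 7-cycle (2 9 7 5 6 4 3).
On a 7-cycle, φ^7 is the identity, so φ^75 = φ^5 there (75 ≡ 5 mod 7).
Advancing 5 steps from 9: 9 → 7 → 5 → 6 → 4 → 3.

3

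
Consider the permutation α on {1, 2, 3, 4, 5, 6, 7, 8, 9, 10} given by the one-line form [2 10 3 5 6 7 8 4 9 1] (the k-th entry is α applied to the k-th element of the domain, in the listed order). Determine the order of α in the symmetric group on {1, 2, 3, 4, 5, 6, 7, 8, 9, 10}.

15

The disjoint-cycle form of α has cycle lengths 5, 3, 1, 1.
The order of α is the least common multiple of its cycle lengths: lcm(5, 3) = 15.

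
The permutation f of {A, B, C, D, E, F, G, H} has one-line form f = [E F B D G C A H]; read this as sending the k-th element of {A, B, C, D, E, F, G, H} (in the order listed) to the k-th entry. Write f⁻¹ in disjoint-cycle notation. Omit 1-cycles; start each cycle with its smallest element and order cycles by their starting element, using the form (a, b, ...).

The cycle decomposition of f is (A, E, G)(B, F, C).
The inverse reverses every cycle; in canonical form, f⁻¹ = (A, G, E)(B, C, F).

(A, G, E)(B, C, F)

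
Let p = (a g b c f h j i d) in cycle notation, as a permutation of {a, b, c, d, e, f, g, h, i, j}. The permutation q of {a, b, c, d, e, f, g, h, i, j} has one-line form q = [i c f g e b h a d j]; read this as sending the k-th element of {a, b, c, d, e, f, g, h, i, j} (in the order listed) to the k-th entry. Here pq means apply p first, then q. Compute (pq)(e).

e

(pq)(e) = q(p(e)). p(e) = e, then q(e) = e. So (pq)(e) = e.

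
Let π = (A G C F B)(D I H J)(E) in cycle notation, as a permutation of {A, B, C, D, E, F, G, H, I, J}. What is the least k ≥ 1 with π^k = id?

The disjoint cycles have lengths 5, 4, 1.
The order is lcm(5, 4) = 20.

20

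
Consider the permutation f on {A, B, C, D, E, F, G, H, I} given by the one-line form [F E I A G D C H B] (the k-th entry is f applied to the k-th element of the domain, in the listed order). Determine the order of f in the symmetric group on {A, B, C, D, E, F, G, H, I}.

15

The disjoint-cycle form of f has cycle lengths 5, 3, 1.
The order of f is the least common multiple of its cycle lengths: lcm(5, 3) = 15.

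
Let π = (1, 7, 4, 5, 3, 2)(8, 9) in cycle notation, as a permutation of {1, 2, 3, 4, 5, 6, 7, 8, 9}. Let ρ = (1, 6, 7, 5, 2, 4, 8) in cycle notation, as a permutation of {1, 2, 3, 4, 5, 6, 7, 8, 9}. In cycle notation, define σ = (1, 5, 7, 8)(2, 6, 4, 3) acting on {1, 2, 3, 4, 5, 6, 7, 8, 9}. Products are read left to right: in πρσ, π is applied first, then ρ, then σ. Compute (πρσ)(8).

(πρσ)(8) = σ(ρ(π(8))). π(8) = 9, then ρ(9) = 9, then σ(9) = 9, so the result is 9.

9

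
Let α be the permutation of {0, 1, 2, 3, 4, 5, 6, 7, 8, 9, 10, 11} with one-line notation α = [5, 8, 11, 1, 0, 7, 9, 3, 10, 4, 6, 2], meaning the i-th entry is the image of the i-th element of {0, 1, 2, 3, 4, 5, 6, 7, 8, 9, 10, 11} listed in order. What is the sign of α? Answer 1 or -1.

1

In disjoint-cycle form the cycle lengths are 10, 2.
A cycle is odd iff its length is even; α has 2 even-length cycles, so sgn(α) = (−1)^2 and α is even.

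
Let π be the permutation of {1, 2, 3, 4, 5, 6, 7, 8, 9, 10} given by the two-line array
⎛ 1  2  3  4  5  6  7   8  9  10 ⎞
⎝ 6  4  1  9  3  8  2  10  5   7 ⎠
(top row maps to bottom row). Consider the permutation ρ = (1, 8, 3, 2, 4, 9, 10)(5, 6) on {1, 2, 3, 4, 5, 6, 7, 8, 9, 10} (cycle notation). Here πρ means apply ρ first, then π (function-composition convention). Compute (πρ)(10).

6

First apply ρ: ρ(10) = 1, then π(1) = 6. Thus (πρ)(10) = 6.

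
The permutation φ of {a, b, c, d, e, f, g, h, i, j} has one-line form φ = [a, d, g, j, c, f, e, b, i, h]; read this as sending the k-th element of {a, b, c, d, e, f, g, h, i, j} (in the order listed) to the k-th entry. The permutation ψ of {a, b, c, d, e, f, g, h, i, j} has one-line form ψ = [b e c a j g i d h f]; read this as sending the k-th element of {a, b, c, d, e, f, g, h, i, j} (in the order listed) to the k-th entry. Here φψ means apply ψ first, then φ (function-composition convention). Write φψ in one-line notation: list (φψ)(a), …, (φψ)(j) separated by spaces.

d c g a h e i j b f

(φψ)(x) = φ(ψ(x)). Computing each image: φ(ψ(a)) = φ(b) = d, φ(ψ(b)) = φ(e) = c, φ(ψ(c)) = φ(c) = g, φ(ψ(d)) = φ(a) = a, φ(ψ(e)) = φ(j) = h, φ(ψ(f)) = φ(g) = e, φ(ψ(g)) = φ(i) = i, φ(ψ(h)) = φ(d) = j, φ(ψ(i)) = φ(h) = b, φ(ψ(j)) = φ(f) = f.
Hence φψ = [d c g a h e i j b f].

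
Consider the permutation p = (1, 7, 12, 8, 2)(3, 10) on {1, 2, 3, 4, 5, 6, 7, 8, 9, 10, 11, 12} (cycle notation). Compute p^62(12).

2

12 lies in the 5-cycle (1, 7, 12, 8, 2).
Since the cycle has length 5, p^62 acts on it the same as p^2 (62 mod 5 = 2).
Advancing 2 steps from 12: 12 → 8 → 2.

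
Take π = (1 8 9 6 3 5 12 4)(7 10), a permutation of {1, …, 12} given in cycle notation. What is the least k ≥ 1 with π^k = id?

The disjoint cycles have lengths 8, 2, 1, 1.
The order of π is the least common multiple of its cycle lengths: lcm(8, 2) = 8.

8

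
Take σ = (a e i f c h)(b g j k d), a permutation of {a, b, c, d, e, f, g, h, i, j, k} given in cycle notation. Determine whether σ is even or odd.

odd

The cycle lengths are 6, 5.
A cycle is odd iff its length is even; σ has 1 even-length cycle, so sgn(σ) = (−1)^1 and σ is odd.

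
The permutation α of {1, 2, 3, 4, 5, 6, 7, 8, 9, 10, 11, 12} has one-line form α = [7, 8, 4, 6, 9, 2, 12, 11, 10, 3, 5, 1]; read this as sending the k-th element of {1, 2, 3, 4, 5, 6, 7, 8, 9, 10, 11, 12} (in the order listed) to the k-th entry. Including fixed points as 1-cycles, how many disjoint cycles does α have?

2

The cycle decomposition is (1, 7, 12)(2, 8, 11, 5, 9, 10, 3, 4, 6), which has 2 cycles (counting 1-cycles).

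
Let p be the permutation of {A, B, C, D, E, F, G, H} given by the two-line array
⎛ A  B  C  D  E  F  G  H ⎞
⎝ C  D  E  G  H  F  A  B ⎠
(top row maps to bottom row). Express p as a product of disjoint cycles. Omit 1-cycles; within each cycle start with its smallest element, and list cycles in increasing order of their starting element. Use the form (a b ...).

(A C E H B D G)

From A: A → C → E → H → B → D → G → A, closing the cycle (A C E H B D G).
Continuing from each remaining unvisited element yields (A C E H B D G).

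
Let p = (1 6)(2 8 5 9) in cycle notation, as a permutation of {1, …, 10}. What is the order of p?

The cycle type of p is (4, 2, 1, 1, 1, 1).
The order of p is the least common multiple of its cycle lengths: lcm(4, 2) = 4.

4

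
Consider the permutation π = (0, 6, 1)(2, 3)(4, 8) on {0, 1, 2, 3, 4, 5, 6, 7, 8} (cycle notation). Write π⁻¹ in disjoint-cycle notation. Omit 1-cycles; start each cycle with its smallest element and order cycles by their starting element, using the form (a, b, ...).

The inverse reverses each cycle.
Reversing each cycle of π and rotating so the smallest element leads gives (0, 1, 6)(2, 3)(4, 8).

(0, 1, 6)(2, 3)(4, 8)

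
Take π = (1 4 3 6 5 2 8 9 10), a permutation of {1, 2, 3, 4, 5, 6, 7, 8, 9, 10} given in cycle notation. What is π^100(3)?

3 lies in the 9-cycle (1 4 3 6 5 2 8 9 10).
Powers repeat with period 9 on this cycle, and 100 mod 9 = 1, so π^100(3) = π^1(3).
Stepping 1 place around the cycle: 3 → 6.

6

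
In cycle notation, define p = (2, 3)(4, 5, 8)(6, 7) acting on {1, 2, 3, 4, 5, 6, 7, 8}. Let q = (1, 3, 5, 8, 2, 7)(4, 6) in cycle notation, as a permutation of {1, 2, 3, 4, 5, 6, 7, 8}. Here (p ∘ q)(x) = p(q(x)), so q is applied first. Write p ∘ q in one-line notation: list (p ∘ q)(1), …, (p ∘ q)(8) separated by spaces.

Chase each element through q then p: 1 → 3 → 2; 2 → 7 → 6; 3 → 5 → 8; 4 → 6 → 7; 5 → 8 → 4; 6 → 4 → 5; 7 → 1 → 1; 8 → 2 → 3.
So p ∘ q in one-line form is 2 6 8 7 4 5 1 3.

2 6 8 7 4 5 1 3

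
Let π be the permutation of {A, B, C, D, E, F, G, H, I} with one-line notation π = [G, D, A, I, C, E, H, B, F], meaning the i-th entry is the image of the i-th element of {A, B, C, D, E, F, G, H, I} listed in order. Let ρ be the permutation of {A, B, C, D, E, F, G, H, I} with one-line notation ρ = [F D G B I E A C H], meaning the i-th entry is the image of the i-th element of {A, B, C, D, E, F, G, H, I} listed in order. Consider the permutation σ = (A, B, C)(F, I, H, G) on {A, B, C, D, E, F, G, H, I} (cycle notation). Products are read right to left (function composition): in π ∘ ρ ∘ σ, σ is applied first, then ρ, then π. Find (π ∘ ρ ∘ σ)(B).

H

(π ∘ ρ ∘ σ)(B) = π(ρ(σ(B))). σ(B) = C, then ρ(C) = G, then π(G) = H, so the result is H.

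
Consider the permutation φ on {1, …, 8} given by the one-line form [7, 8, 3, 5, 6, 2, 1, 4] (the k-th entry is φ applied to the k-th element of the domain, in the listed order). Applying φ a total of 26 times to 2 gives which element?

Tracing 2 → 8 → … returns to 2 after 5 steps, so 2 lies in a 5-cycle (2, 8, 4, 5, 6).
Powers repeat with period 5 on this cycle, and 26 mod 5 = 1, so φ^26(2) = φ^1(2).
Stepping 1 place around the cycle: 2 → 8.

8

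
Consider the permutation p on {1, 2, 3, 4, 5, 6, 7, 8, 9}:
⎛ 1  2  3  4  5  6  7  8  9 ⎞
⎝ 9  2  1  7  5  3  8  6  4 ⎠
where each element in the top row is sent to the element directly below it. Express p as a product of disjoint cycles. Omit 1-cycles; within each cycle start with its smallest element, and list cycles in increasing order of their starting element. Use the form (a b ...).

Start at 1 and follow images: 1 → 9 → 4 → 7 → 8 → 6 → 3 → 1, giving the cycle (1 9 4 7 8 6 3).
Repeating from the next unused element and collecting all non-trivial cycles gives (1 9 4 7 8 6 3).

(1 9 4 7 8 6 3)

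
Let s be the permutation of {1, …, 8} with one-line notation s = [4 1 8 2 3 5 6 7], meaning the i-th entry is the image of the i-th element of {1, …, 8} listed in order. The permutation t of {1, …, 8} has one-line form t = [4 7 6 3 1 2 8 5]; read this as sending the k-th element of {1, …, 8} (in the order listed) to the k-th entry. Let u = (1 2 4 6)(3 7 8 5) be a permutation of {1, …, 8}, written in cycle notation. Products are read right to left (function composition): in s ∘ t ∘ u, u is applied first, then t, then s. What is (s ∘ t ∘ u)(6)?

2

Chase 6: u(6) = 1; t(1) = 4; s(4) = 2. Hence (s ∘ t ∘ u)(6) = 2.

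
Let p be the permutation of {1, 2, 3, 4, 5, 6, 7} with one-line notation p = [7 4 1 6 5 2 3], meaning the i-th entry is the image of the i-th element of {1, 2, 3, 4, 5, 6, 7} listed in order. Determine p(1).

1 is element number 1 of the domain, and entry number 1 of the one-line form is 7, so p(1) = 7.

7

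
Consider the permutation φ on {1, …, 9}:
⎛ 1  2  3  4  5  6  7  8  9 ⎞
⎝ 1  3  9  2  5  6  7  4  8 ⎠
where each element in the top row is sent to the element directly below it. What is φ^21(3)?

9

Tracing 3 → 9 → … returns to 3 after 5 steps, so 3 lies in a 5-cycle (2 3 9 8 4).
Powers repeat with period 5 on this cycle, and 21 mod 5 = 1, so φ^21(3) = φ^1(3).
Advancing 1 step from 3: 3 → 9.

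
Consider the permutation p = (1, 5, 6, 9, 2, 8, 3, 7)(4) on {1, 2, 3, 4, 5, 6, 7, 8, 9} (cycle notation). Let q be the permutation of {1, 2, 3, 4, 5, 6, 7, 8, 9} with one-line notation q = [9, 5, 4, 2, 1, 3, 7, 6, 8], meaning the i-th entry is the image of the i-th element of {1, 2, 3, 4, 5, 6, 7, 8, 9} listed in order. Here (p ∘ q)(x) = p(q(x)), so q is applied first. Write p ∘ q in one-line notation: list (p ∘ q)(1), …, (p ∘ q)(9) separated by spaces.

2 6 4 8 5 7 1 9 3

(p ∘ q)(x) = p(q(x)). Computing each image: p(q(1)) = p(9) = 2, p(q(2)) = p(5) = 6, p(q(3)) = p(4) = 4, p(q(4)) = p(2) = 8, p(q(5)) = p(1) = 5, p(q(6)) = p(3) = 7, p(q(7)) = p(7) = 1, p(q(8)) = p(6) = 9, p(q(9)) = p(8) = 3.
Hence p ∘ q = [2 6 4 8 5 7 1 9 3].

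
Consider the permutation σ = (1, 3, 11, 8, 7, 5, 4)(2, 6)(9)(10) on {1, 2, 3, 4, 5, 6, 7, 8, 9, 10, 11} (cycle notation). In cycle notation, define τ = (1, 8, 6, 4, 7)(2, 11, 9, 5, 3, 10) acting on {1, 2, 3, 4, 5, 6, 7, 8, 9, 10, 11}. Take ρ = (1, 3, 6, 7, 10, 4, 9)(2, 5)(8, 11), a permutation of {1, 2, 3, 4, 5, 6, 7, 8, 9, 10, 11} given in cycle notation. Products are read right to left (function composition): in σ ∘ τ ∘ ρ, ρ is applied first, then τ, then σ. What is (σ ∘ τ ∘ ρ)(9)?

7

(σ ∘ τ ∘ ρ)(9) = σ(τ(ρ(9))). ρ(9) = 1, then τ(1) = 8, then σ(8) = 7, so the result is 7.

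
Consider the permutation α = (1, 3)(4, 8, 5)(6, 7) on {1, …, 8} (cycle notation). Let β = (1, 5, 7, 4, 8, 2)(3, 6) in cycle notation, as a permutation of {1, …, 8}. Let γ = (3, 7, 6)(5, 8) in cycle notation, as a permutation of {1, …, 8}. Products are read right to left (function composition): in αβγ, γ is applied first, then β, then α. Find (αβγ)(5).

Apply the permutations in order: γ(5) = 8, then β(8) = 2, then α(2) = 2. So (αβγ)(5) = 2.

2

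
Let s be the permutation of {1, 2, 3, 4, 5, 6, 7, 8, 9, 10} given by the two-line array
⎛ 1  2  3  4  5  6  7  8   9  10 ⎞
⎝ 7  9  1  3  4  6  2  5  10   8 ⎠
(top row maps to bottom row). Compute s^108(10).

Tracing 10 → 8 → … returns to 10 after 9 steps, so 10 lies in a 9-cycle (1 7 2 9 10 8 5 4 3).
Powers repeat with period 9 on this cycle, and 108 mod 9 = 0, so s^108(10) = s^0(10).
So s^108(10) = 10.

10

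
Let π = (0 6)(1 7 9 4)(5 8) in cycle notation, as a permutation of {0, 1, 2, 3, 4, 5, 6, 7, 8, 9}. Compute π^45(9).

9 lies in the 4-cycle (1 7 9 4).
On a 4-cycle, π^4 is the identity, so π^45 = π^1 there (45 ≡ 1 mod 4).
Stepping 1 place around the cycle: 9 → 4.

4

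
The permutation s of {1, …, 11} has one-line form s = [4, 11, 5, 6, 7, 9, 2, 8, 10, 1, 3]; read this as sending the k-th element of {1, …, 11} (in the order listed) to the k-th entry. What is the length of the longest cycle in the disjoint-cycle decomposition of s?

5

Decomposing into disjoint cycles gives (1, 4, 6, 9, 10)(2, 11, 3, 5, 7); the longest has length 5.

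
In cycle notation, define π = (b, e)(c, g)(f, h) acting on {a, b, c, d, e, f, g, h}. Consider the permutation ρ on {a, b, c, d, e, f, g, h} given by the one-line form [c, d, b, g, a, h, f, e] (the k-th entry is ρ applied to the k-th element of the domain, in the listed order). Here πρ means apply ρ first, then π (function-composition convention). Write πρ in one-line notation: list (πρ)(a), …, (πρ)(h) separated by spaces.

g d e c a f h b

(πρ)(x) = π(ρ(x)). Computing each image: π(ρ(a)) = π(c) = g, π(ρ(b)) = π(d) = d, π(ρ(c)) = π(b) = e, π(ρ(d)) = π(g) = c, π(ρ(e)) = π(a) = a, π(ρ(f)) = π(h) = f, π(ρ(g)) = π(f) = h, π(ρ(h)) = π(e) = b.
Hence πρ = [g d e c a f h b].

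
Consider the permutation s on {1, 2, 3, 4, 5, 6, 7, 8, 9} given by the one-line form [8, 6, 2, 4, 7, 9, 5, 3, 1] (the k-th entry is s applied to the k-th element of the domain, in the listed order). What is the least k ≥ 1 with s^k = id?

6

Decomposing into disjoint cycles gives cycle lengths 6, 2, 1.
The order of s is the least common multiple of its cycle lengths: lcm(6, 2) = 6.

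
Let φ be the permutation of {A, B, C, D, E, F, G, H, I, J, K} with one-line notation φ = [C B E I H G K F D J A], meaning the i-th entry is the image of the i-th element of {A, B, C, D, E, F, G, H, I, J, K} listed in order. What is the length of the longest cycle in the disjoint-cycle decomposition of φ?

7

Decomposing into disjoint cycles gives (A, C, E, H, F, G, K)(D, I); the longest has length 7.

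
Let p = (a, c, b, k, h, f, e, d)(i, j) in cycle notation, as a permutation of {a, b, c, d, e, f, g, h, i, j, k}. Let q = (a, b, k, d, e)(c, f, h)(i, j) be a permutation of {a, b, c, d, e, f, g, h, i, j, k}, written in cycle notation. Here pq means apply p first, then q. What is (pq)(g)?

g

First apply p: p(g) = g, then q(g) = g. Thus (pq)(g) = g.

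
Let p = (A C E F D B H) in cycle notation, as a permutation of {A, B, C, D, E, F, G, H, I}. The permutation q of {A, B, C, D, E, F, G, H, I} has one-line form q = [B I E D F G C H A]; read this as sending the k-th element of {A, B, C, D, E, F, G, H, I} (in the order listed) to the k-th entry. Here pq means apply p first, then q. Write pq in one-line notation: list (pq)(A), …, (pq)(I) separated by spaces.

Chase each element through p then q: A → C → E; B → H → H; C → E → F; D → B → I; E → F → G; F → D → D; G → G → C; H → A → B; I → I → A.
Collecting the images, pq = [E H F I G D C B A].

E H F I G D C B A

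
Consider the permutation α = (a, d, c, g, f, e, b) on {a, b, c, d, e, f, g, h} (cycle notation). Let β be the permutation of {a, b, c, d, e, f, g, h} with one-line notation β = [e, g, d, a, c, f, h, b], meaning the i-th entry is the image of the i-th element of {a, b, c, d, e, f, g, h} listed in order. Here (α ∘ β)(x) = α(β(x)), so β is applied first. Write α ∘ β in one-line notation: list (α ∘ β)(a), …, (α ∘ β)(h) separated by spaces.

(α ∘ β)(x) = α(β(x)). Computing each image: α(β(a)) = α(e) = b, α(β(b)) = α(g) = f, α(β(c)) = α(d) = c, α(β(d)) = α(a) = d, α(β(e)) = α(c) = g, α(β(f)) = α(f) = e, α(β(g)) = α(h) = h, α(β(h)) = α(b) = a.
Hence α ∘ β = [b f c d g e h a].

b f c d g e h a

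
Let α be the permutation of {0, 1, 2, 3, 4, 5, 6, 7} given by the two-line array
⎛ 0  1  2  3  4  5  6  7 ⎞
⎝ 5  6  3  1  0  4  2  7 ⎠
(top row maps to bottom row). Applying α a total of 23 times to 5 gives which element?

Tracing 5 → 4 → … returns to 5 after 3 steps, so 5 lies in a 3-cycle (0 5 4).
Since the cycle has length 3, α^23 acts on it the same as α^2 (23 mod 3 = 2).
Advancing 2 steps from 5: 5 → 4 → 0.

0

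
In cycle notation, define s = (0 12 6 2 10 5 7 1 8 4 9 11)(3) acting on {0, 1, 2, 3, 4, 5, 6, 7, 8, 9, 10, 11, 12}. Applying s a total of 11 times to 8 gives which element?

8 lies in the 12-cycle (0 12 6 2 10 5 7 1 8 4 9 11).
Advancing 11 steps from 8: 8 → 4 → 9 → 11 → 0 → 12 → 6 → 2 → 10 → 5 → 7 → 1.

1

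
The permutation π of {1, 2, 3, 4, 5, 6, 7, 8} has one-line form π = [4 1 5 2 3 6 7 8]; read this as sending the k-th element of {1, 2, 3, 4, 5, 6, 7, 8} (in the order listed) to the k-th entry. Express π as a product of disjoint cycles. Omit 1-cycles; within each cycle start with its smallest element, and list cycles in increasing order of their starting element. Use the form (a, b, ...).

Start at 1 and follow images: 1 → 4 → 2 → 1, giving the cycle (1, 4, 2).
Continuing from each remaining unvisited element yields (1, 4, 2)(3, 5).

(1, 4, 2)(3, 5)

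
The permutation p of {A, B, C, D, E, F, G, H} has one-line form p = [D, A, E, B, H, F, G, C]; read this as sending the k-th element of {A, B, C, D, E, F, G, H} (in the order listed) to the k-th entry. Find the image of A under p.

A is element number 1 of the domain, and entry number 1 of the one-line form is D, so p(A) = D.

D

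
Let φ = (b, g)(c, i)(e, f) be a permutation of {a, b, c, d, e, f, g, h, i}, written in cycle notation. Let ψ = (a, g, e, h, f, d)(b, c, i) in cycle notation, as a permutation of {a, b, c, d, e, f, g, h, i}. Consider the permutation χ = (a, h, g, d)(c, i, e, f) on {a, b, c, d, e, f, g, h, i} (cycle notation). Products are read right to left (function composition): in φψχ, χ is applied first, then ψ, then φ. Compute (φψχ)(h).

Chase h: χ(h) = g; ψ(g) = e; φ(e) = f. Hence (φψχ)(h) = f.

f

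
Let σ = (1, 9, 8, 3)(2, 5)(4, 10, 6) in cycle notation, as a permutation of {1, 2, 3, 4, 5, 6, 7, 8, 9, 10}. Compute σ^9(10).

10 lies in the 3-cycle (4, 10, 6).
On a 3-cycle, σ^3 is the identity, so σ^9 = σ^0 there (9 ≡ 0 mod 3).
So σ^9(10) = 10.

10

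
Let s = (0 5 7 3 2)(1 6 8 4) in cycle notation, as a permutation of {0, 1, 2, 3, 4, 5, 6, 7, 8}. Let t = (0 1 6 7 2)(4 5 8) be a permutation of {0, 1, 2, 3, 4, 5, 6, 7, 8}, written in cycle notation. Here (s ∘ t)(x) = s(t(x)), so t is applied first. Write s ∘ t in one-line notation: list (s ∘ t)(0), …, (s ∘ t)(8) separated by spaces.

6 8 5 2 7 4 3 0 1

(s ∘ t)(x) = s(t(x)). Computing each image: s(t(0)) = s(1) = 6, s(t(1)) = s(6) = 8, s(t(2)) = s(0) = 5, s(t(3)) = s(3) = 2, s(t(4)) = s(5) = 7, s(t(5)) = s(8) = 4, s(t(6)) = s(7) = 3, s(t(7)) = s(2) = 0, s(t(8)) = s(4) = 1.
Hence s ∘ t = [6 8 5 2 7 4 3 0 1].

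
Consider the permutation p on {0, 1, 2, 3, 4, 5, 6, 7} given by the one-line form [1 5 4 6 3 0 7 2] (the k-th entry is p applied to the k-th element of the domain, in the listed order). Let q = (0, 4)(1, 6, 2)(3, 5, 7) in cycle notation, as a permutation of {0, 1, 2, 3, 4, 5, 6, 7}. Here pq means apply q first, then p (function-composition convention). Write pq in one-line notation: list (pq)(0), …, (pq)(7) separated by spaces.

3 7 5 0 1 2 4 6

(pq)(x) = p(q(x)). Computing each image: p(q(0)) = p(4) = 3, p(q(1)) = p(6) = 7, p(q(2)) = p(1) = 5, p(q(3)) = p(5) = 0, p(q(4)) = p(0) = 1, p(q(5)) = p(7) = 2, p(q(6)) = p(2) = 4, p(q(7)) = p(3) = 6.
Hence pq = [3 7 5 0 1 2 4 6].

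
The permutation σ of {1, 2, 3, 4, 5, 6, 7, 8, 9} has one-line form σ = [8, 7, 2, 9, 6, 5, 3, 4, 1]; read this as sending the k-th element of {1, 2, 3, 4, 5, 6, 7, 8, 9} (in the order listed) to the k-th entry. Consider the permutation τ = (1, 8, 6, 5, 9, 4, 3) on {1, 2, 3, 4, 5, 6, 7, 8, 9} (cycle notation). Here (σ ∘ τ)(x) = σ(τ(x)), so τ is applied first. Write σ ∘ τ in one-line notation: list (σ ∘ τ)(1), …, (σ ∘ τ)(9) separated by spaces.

(σ ∘ τ)(x) = σ(τ(x)). Computing each image: σ(τ(1)) = σ(8) = 4, σ(τ(2)) = σ(2) = 7, σ(τ(3)) = σ(1) = 8, σ(τ(4)) = σ(3) = 2, σ(τ(5)) = σ(9) = 1, σ(τ(6)) = σ(5) = 6, σ(τ(7)) = σ(7) = 3, σ(τ(8)) = σ(6) = 5, σ(τ(9)) = σ(4) = 9.
Hence σ ∘ τ = [4 7 8 2 1 6 3 5 9].

4 7 8 2 1 6 3 5 9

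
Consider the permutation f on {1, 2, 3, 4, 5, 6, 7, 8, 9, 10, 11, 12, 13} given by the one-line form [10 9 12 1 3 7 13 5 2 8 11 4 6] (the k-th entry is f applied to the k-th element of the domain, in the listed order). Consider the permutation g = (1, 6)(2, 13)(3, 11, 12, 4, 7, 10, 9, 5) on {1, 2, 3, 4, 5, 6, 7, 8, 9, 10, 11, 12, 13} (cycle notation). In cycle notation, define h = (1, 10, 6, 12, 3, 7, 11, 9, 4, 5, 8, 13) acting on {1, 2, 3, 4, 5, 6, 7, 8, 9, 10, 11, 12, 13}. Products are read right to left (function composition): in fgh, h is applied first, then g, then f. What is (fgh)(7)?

(fgh)(7) = f(g(h(7))). h(7) = 11, then g(11) = 12, then f(12) = 4, so the result is 4.

4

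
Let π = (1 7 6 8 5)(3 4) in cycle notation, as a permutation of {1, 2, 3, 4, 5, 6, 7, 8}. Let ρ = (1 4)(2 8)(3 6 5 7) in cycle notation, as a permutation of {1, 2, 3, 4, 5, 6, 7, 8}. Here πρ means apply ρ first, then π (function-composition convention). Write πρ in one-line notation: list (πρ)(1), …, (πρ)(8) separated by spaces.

(πρ)(x) = π(ρ(x)). Computing each image: π(ρ(1)) = π(4) = 3, π(ρ(2)) = π(8) = 5, π(ρ(3)) = π(6) = 8, π(ρ(4)) = π(1) = 7, π(ρ(5)) = π(7) = 6, π(ρ(6)) = π(5) = 1, π(ρ(7)) = π(3) = 4, π(ρ(8)) = π(2) = 2.
Hence πρ = [3 5 8 7 6 1 4 2].

3 5 8 7 6 1 4 2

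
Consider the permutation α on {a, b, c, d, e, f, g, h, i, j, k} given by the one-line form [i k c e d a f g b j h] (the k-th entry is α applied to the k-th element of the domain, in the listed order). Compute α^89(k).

i

Tracing k → h → … returns to k after 7 steps, so k lies in a 7-cycle (a, i, b, k, h, g, f).
On a 7-cycle, α^7 is the identity, so α^89 = α^5 there (89 ≡ 5 mod 7).
Stepping 5 places around the cycle: k → h → g → f → a → i.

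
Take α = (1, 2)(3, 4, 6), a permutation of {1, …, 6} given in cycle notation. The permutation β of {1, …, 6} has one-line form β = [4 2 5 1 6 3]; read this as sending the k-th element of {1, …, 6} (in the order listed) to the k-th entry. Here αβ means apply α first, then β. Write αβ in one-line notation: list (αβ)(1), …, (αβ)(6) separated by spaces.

2 4 1 3 6 5

For each element, apply α then β: 1 → 2 → 2; 2 → 1 → 4; 3 → 4 → 1; 4 → 6 → 3; 5 → 5 → 6; 6 → 3 → 5.
So αβ in one-line form is 2 4 1 3 6 5.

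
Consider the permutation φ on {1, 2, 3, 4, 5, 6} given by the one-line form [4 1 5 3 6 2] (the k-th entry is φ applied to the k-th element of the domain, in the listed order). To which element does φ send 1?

4

1 is element number 1 of the domain, and entry number 1 of the one-line form is 4, so φ(1) = 4.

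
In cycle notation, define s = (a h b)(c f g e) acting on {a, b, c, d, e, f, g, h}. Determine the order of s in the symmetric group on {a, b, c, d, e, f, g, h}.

12

The cycle type of s is (4, 3, 1).
The order is lcm(4, 3) = 12.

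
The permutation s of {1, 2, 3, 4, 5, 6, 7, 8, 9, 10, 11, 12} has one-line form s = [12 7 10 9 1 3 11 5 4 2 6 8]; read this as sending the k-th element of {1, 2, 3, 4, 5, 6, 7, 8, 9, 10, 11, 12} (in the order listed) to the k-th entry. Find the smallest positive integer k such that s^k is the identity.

12

Writing s as disjoint cycles, the cycle lengths are 6, 4, 2.
The order is lcm(6, 4, 2) = 12.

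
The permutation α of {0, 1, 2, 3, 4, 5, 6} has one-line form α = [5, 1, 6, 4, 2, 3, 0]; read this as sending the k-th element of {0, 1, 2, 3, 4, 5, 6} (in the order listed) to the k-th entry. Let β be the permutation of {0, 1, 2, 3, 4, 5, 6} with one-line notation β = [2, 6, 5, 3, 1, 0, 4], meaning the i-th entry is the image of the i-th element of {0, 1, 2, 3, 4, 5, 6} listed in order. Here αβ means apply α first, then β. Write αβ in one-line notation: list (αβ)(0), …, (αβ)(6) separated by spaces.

Chase each element through α then β: 0 → 5 → 0; 1 → 1 → 6; 2 → 6 → 4; 3 → 4 → 1; 4 → 2 → 5; 5 → 3 → 3; 6 → 0 → 2.
Collecting the images, αβ = [0 6 4 1 5 3 2].

0 6 4 1 5 3 2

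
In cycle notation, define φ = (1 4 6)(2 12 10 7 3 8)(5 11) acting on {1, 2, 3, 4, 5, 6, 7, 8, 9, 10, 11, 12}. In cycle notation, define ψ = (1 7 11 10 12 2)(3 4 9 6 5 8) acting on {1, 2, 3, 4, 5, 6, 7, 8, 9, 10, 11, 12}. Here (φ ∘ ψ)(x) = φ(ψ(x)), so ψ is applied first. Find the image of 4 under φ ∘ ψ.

9

First apply ψ: ψ(4) = 9, then φ(9) = 9. Thus (φ ∘ ψ)(4) = 9.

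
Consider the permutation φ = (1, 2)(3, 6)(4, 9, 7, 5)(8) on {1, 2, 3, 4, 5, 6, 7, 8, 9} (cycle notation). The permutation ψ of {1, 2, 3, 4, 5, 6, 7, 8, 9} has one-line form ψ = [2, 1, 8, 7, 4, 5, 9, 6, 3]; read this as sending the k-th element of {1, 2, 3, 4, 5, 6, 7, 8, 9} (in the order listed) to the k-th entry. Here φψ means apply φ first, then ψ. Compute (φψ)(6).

8

First apply φ: φ(6) = 3, then ψ(3) = 8. Thus (φψ)(6) = 8.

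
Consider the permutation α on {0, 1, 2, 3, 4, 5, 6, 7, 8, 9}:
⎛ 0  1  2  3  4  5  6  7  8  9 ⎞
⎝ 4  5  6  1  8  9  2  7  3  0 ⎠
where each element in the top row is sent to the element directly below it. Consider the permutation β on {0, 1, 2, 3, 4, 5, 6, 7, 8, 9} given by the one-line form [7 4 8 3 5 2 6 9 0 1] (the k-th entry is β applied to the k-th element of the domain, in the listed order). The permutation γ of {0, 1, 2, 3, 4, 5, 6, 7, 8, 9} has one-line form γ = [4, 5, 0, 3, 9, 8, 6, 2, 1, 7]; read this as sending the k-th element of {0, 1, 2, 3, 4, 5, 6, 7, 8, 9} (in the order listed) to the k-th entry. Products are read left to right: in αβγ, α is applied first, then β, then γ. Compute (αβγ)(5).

(αβγ)(5) = γ(β(α(5))). α(5) = 9, then β(9) = 1, then γ(1) = 5, so the result is 5.

5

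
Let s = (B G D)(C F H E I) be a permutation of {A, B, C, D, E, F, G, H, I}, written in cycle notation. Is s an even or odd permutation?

The cycle lengths are 5, 3, 1.
A cycle of length ℓ contributes ℓ−1 transpositions, so s is a product of 4 + 2 = 6 transpositions — even.

even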